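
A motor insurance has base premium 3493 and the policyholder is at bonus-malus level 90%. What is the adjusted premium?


adjusted = base * BM_level / 100
= 3493 * 90 / 100
= 3493 * 0.9
= 3143.7


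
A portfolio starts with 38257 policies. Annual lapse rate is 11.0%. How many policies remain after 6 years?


remaining = initial * (1 - lapse)^years
= 38257 * (1 - 0.11)^6
= 38257 * 0.496981
= 19013.0132


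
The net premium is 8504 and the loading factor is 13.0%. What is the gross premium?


Gross = net * (1 + loading)
= 8504 * (1 + 0.13)
= 8504 * 1.13
= 9609.52


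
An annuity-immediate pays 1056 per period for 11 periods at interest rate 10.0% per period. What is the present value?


PV = PMT * (1 - (1+i)^(-n)) / i
= 1056 * (1 - (1+0.1)^(-11)) / 0.1
= 1056 * (1 - 0.350494) / 0.1
= 1056 * 6.495061
= 6858.7844


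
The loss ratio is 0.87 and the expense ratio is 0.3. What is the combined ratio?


Combined ratio = loss ratio + expense ratio
= 0.87 + 0.3
= 1.17


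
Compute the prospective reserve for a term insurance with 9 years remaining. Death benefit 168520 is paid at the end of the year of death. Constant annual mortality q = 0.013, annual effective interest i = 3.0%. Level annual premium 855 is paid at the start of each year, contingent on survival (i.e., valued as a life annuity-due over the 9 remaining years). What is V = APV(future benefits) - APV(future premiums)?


v = 1/(1+i) = 0.970874
APV(future benefits) per unit = sum_{k=0}^{8} k_p_x * q * v^(k+1) = 0.09636
APV(future benefits) = 168520 * 0.09636 = 16238.6195
Life annuity-due factor ä_{x:9} = sum_{k=0}^{8} k_p_x * v^k = 7.634692
APV(future premiums) = 855 * 7.634692 = 6527.6617
V = 16238.6195 - 6527.6617
= 9710.9577


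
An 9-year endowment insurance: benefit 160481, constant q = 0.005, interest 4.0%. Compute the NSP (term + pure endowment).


Term component = 5855.8565
Pure endowment = 9_p_x * v^9 * benefit = 0.95589 * 0.702587 * 160481 = 107778.2915
NSP = 113634.148


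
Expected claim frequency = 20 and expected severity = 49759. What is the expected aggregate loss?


E[S] = E[N] * E[X]
= 20 * 49759
= 995180


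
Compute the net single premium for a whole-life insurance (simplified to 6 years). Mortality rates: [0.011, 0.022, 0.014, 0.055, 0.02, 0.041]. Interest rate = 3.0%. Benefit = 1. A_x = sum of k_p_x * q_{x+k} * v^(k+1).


v = 0.970874
Year 0: k_p_x=1.0, q=0.011, term=0.01068
Year 1: k_p_x=0.989, q=0.022, term=0.020509
Year 2: k_p_x=0.967242, q=0.014, term=0.012392
Year 3: k_p_x=0.953701, q=0.055, term=0.046604
Year 4: k_p_x=0.901247, q=0.02, term=0.015548
Year 5: k_p_x=0.883222, q=0.041, term=0.030327
A_x = 0.1361


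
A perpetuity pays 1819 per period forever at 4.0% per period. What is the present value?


PV = PMT / i
= 1819 / 0.04
= 45475.0


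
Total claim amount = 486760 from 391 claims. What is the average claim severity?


severity = total / number
= 486760 / 391
= 1244.9105


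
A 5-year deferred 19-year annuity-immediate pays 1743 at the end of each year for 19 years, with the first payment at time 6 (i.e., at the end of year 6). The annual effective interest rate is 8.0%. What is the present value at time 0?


PV at time 5 of the 19-year annuity-immediate:
a_n = 1743 * (1-(1+0.08)^(-19))/0.08 = 16739.0734
Discount back 5 years to time 0:
PV = 16739.0734 * (1+0.08)^(-5)
= 16739.0734 * 0.680583
= 11392.3321


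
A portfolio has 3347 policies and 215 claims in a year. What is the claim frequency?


frequency = claims / policies
= 215 / 3347
= 0.0642


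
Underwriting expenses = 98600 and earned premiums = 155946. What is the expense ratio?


Expense ratio = expenses / premiums
= 98600 / 155946
= 0.6323


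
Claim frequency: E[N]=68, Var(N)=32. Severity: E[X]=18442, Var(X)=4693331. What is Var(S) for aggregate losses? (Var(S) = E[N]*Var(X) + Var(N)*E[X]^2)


Var(S) = E[N]*Var(X) + Var(N)*E[X]^2
= 68*4693331 + 32*18442^2
= 319146508 + 10883435648
= 1.1203e+10


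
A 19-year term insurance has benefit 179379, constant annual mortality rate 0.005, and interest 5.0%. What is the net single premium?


NSP = benefit * sum_{k=0}^{n-1} k_p_x * q * v^(k+1)
With constant q=0.005, v=0.952381
Sum = 0.058201
NSP = 179379 * 0.058201
= 10440.1186


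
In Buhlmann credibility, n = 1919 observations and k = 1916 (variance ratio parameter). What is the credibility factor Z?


Z = n / (n + k)
= 1919 / (1919 + 1916)
= 1919 / 3835
= 0.5004


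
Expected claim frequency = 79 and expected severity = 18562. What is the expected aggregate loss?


E[S] = E[N] * E[X]
= 79 * 18562
= 1.4664e+06


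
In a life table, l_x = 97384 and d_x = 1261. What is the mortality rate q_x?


q_x = d_x / l_x
= 1261 / 97384
= 0.0129


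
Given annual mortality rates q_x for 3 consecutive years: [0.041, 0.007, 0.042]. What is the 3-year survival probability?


p_k = 1 - q_k for each year
Survival = product of (1 - q_k)
= 0.959 * 0.993 * 0.958
= 0.9123


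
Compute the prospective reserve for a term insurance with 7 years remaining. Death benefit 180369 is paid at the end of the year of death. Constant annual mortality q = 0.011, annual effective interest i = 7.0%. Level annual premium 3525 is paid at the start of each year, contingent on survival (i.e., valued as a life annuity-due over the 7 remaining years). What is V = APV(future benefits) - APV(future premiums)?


v = 1/(1+i) = 0.934579
APV(future benefits) per unit = sum_{k=0}^{6} k_p_x * q * v^(k+1) = 0.057532
APV(future benefits) = 180369 * 0.057532 = 10377.0762
Life annuity-due factor ä_{x:7} = sum_{k=0}^{6} k_p_x * v^k = 5.596341
APV(future premiums) = 3525 * 5.596341 = 19727.1035
V = 10377.0762 - 19727.1035
= -9350.0273


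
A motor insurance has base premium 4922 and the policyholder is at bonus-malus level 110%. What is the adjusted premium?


adjusted = base * BM_level / 100
= 4922 * 110 / 100
= 4922 * 1.1
= 5414.2


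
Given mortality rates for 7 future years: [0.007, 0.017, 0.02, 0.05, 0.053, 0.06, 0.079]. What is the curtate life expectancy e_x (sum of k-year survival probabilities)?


e_x = sum_{k=1}^{n} k_p_x
k_p_x values:
  1_p_x = 0.993
  2_p_x = 0.976119
  3_p_x = 0.956597
  4_p_x = 0.908767
  5_p_x = 0.860602
  6_p_x = 0.808966
  7_p_x = 0.745058
e_x = 6.2491


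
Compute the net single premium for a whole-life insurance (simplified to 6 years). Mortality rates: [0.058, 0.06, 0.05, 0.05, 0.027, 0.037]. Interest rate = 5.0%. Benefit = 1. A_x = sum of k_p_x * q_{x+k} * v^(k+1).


v = 0.952381
Year 0: k_p_x=1.0, q=0.058, term=0.055238
Year 1: k_p_x=0.942, q=0.06, term=0.051265
Year 2: k_p_x=0.88548, q=0.05, term=0.038246
Year 3: k_p_x=0.841206, q=0.05, term=0.034603
Year 4: k_p_x=0.799146, q=0.027, term=0.016906
Year 5: k_p_x=0.777569, q=0.037, term=0.021469
A_x = 0.2177


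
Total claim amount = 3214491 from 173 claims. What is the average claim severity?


severity = total / number
= 3214491 / 173
= 18580.8728


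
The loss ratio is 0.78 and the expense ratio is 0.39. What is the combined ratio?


Combined ratio = loss ratio + expense ratio
= 0.78 + 0.39
= 1.17


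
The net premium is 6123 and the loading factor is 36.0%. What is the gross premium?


Gross = net * (1 + loading)
= 6123 * (1 + 0.36)
= 6123 * 1.36
= 8327.28


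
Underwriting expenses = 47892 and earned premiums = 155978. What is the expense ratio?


Expense ratio = expenses / premiums
= 47892 / 155978
= 0.307


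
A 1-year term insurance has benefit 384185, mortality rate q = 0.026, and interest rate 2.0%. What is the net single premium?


NSP = benefit * q * v
v = 1/(1+i) = 0.980392
NSP = 384185 * 0.026 * 0.980392
= 9792.951


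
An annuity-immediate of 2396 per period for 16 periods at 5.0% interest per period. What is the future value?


FV = PMT * ((1+i)^n - 1) / i
= 2396 * ((1.05)^16 - 1) / 0.05
= 2396 * (2.182875 - 1) / 0.05
= 56683.3503


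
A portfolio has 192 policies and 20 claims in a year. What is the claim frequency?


frequency = claims / policies
= 20 / 192
= 0.1042


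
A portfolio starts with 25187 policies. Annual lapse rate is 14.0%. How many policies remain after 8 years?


remaining = initial * (1 - lapse)^years
= 25187 * (1 - 0.14)^8
= 25187 * 0.299218
= 7536.4019


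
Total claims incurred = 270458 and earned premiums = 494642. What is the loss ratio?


Loss ratio = claims / premiums
= 270458 / 494642
= 0.5468


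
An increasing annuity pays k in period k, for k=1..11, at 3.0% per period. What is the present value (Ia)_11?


(Ia)_n = sum_{k=1}^{n} k * v^k, v = 1/(1+i)
v = 0.970874
Sum computed term by term:
(Ia)_11 = 52.7856


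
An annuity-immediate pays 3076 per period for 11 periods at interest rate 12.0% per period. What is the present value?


PV = PMT * (1 - (1+i)^(-n)) / i
= 3076 * (1 - (1+0.12)^(-11)) / 0.12
= 3076 * (1 - 0.287476) / 0.12
= 3076 * 5.937699
= 18264.3625


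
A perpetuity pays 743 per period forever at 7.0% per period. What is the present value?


PV = PMT / i
= 743 / 0.07
= 10614.2857


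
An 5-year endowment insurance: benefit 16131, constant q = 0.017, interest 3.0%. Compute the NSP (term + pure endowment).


Term component = 1215.1293
Pure endowment = 5_p_x * v^5 * benefit = 0.917841 * 0.862609 * 16131 = 12771.525
NSP = 13986.6542


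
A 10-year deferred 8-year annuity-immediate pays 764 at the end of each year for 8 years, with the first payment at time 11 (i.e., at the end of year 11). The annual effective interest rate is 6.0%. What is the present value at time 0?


PV at time 10 of the 8-year annuity-immediate:
a_n = 764 * (1-(1+0.06)^(-8))/0.06 = 4744.2825
Discount back 10 years to time 0:
PV = 4744.2825 * (1+0.06)^(-10)
= 4744.2825 * 0.558395
= 2649.1826


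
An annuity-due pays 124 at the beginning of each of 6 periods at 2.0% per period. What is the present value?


PV_due = PMT * (1-(1+i)^(-n))/i * (1+i)
PV_immediate = 694.5774
PV_due = 694.5774 * 1.02
= 708.469


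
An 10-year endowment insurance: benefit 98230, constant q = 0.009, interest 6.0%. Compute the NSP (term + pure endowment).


Term component = 6276.5574
Pure endowment = 10_p_x * v^10 * benefit = 0.913559 * 0.558395 * 98230 = 50109.7269
NSP = 56386.2843


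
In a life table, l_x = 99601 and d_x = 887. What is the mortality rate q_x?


q_x = d_x / l_x
= 887 / 99601
= 0.0089


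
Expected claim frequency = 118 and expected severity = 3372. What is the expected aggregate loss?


E[S] = E[N] * E[X]
= 118 * 3372
= 397896


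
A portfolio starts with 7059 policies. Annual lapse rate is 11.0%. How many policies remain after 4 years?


remaining = initial * (1 - lapse)^years
= 7059 * (1 - 0.11)^4
= 7059 * 0.627422
= 4428.9748


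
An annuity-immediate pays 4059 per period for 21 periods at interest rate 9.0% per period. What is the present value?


PV = PMT * (1 - (1+i)^(-n)) / i
= 4059 * (1 - (1+0.09)^(-21)) / 0.09
= 4059 * (1 - 0.163698) / 0.09
= 4059 * 9.292244
= 37717.2173


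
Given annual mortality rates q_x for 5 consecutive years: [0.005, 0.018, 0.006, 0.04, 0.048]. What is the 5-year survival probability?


p_k = 1 - q_k for each year
Survival = product of (1 - q_k)
= 0.995 * 0.982 * 0.994 * 0.96 * 0.952
= 0.8876


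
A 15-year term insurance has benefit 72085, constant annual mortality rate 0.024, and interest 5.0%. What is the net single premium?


NSP = benefit * sum_{k=0}^{n-1} k_p_x * q * v^(k+1)
With constant q=0.024, v=0.952381
Sum = 0.21596
NSP = 72085 * 0.21596
= 15567.4591


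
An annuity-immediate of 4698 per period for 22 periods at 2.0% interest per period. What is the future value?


FV = PMT * ((1+i)^n - 1) / i
= 4698 * ((1.02)^22 - 1) / 0.02
= 4698 * (1.54598 - 1) / 0.02
= 128250.6247


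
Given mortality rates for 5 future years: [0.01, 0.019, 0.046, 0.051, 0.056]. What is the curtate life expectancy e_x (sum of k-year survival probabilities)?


e_x = sum_{k=1}^{n} k_p_x
k_p_x values:
  1_p_x = 0.99
  2_p_x = 0.97119
  3_p_x = 0.926515
  4_p_x = 0.879263
  5_p_x = 0.830024
e_x = 4.597


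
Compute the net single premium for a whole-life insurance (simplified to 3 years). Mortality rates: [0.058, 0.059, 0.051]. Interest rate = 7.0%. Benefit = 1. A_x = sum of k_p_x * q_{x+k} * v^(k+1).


v = 0.934579
Year 0: k_p_x=1.0, q=0.058, term=0.054206
Year 1: k_p_x=0.942, q=0.059, term=0.048544
Year 2: k_p_x=0.886422, q=0.051, term=0.036903
A_x = 0.1397


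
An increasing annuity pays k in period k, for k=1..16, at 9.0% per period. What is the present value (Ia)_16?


(Ia)_n = sum_{k=1}^{n} k * v^k, v = 1/(1+i)
v = 0.917431
Sum computed term by term:
(Ia)_16 = 55.8975


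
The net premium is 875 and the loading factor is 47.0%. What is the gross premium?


Gross = net * (1 + loading)
= 875 * (1 + 0.47)
= 875 * 1.47
= 1286.25


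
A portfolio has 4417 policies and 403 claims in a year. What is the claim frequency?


frequency = claims / policies
= 403 / 4417
= 0.0912


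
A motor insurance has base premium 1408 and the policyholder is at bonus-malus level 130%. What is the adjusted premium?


adjusted = base * BM_level / 100
= 1408 * 130 / 100
= 1408 * 1.3
= 1830.4


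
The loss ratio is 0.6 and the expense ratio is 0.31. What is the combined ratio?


Combined ratio = loss ratio + expense ratio
= 0.6 + 0.31
= 0.91


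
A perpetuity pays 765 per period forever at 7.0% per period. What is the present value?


PV = PMT / i
= 765 / 0.07
= 10928.5714


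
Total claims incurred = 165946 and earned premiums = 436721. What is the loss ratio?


Loss ratio = claims / premiums
= 165946 / 436721
= 0.38


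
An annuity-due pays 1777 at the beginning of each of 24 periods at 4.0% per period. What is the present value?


PV_due = PMT * (1-(1+i)^(-n))/i * (1+i)
PV_immediate = 27093.8535
PV_due = 27093.8535 * 1.04
= 28177.6076


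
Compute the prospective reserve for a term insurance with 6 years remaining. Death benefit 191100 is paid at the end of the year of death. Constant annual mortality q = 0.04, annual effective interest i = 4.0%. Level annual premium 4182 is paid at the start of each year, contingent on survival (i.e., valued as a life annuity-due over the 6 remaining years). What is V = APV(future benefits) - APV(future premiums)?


v = 1/(1+i) = 0.961538
APV(future benefits) per unit = sum_{k=0}^{5} k_p_x * q * v^(k+1) = 0.190688
APV(future benefits) = 191100 * 0.190688 = 36440.3955
Life annuity-due factor ä_{x:6} = sum_{k=0}^{5} k_p_x * v^k = 4.957877
APV(future premiums) = 4182 * 4.957877 = 20733.8413
V = 36440.3955 - 20733.8413
= 15706.5541


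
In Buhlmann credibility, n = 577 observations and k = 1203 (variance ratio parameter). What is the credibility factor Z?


Z = n / (n + k)
= 577 / (577 + 1203)
= 577 / 1780
= 0.3242


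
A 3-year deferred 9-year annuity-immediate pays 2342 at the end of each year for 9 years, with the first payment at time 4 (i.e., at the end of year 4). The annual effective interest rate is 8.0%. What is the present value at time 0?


PV at time 3 of the 9-year annuity-immediate:
a_n = 2342 * (1-(1+0.08)^(-9))/0.08 = 14630.2115
Discount back 3 years to time 0:
PV = 14630.2115 * (1+0.08)^(-3)
= 14630.2115 * 0.793832
= 11613.9336


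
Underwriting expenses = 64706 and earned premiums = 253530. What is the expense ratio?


Expense ratio = expenses / premiums
= 64706 / 253530
= 0.2552


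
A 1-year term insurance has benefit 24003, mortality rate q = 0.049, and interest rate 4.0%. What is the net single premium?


NSP = benefit * q * v
v = 1/(1+i) = 0.961538
NSP = 24003 * 0.049 * 0.961538
= 1130.9106


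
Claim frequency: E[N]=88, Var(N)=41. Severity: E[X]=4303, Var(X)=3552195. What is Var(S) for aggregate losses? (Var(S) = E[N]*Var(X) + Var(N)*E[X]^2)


Var(S) = E[N]*Var(X) + Var(N)*E[X]^2
= 88*3552195 + 41*4303^2
= 312593160 + 759148169
= 1.0717e+09


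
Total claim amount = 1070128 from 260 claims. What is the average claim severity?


severity = total / number
= 1070128 / 260
= 4115.8769


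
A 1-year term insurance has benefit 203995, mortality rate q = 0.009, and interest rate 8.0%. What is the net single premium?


NSP = benefit * q * v
v = 1/(1+i) = 0.925926
NSP = 203995 * 0.009 * 0.925926
= 1699.9583


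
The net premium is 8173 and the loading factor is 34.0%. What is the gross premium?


Gross = net * (1 + loading)
= 8173 * (1 + 0.34)
= 8173 * 1.34
= 10951.82


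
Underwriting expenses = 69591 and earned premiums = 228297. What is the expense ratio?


Expense ratio = expenses / premiums
= 69591 / 228297
= 0.3048


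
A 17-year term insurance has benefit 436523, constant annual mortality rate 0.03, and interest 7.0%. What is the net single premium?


NSP = benefit * sum_{k=0}^{n-1} k_p_x * q * v^(k+1)
With constant q=0.03, v=0.934579
Sum = 0.243413
NSP = 436523 * 0.243413
= 106255.3817


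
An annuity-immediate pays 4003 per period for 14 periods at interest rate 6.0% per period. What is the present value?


PV = PMT * (1 - (1+i)^(-n)) / i
= 4003 * (1 - (1+0.06)^(-14)) / 0.06
= 4003 * (1 - 0.442301) / 0.06
= 4003 * 9.294984
= 37207.8207


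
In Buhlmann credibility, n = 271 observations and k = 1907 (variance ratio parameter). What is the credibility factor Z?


Z = n / (n + k)
= 271 / (271 + 1907)
= 271 / 2178
= 0.1244


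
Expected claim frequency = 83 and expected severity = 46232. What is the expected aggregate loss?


E[S] = E[N] * E[X]
= 83 * 46232
= 3.8373e+06


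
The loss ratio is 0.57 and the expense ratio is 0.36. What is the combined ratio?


Combined ratio = loss ratio + expense ratio
= 0.57 + 0.36
= 0.93


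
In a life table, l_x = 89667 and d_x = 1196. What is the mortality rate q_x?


q_x = d_x / l_x
= 1196 / 89667
= 0.0133


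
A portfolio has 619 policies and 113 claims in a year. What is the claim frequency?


frequency = claims / policies
= 113 / 619
= 0.1826


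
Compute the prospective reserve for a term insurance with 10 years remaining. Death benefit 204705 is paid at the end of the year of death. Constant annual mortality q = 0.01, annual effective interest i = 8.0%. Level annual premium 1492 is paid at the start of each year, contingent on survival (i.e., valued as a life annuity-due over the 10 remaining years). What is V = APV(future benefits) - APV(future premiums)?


v = 1/(1+i) = 0.925926
APV(future benefits) per unit = sum_{k=0}^{9} k_p_x * q * v^(k+1) = 0.064566
APV(future benefits) = 204705 * 0.064566 = 13217.0311
Life annuity-due factor ä_{x:10} = sum_{k=0}^{9} k_p_x * v^k = 6.973153
APV(future premiums) = 1492 * 6.973153 = 10403.9448
V = 13217.0311 - 10403.9448
= 2813.0863


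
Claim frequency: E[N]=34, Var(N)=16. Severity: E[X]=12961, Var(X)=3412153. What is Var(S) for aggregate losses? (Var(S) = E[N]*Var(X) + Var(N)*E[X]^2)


Var(S) = E[N]*Var(X) + Var(N)*E[X]^2
= 34*3412153 + 16*12961^2
= 116013202 + 2687800336
= 2.8038e+09


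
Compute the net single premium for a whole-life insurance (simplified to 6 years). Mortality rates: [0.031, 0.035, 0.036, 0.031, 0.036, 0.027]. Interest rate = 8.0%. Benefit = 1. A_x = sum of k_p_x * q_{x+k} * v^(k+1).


v = 0.925926
Year 0: k_p_x=1.0, q=0.031, term=0.028704
Year 1: k_p_x=0.969, q=0.035, term=0.029077
Year 2: k_p_x=0.935085, q=0.036, term=0.026723
Year 3: k_p_x=0.901422, q=0.031, term=0.02054
Year 4: k_p_x=0.873478, q=0.036, term=0.021401
Year 5: k_p_x=0.842033, q=0.027, term=0.014327
A_x = 0.1408


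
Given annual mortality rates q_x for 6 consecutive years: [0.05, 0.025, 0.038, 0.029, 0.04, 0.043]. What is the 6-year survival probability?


p_k = 1 - q_k for each year
Survival = product of (1 - q_k)
= 0.95 * 0.975 * 0.962 * 0.971 * 0.96 * 0.957
= 0.7949


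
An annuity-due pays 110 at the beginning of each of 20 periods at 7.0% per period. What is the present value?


PV_due = PMT * (1-(1+i)^(-n))/i * (1+i)
PV_immediate = 1165.3416
PV_due = 1165.3416 * 1.07
= 1246.9155


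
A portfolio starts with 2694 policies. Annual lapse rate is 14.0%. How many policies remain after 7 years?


remaining = initial * (1 - lapse)^years
= 2694 * (1 - 0.14)^7
= 2694 * 0.347928
= 937.3176


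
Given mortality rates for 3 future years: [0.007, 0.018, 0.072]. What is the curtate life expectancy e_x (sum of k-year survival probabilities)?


e_x = sum_{k=1}^{n} k_p_x
k_p_x values:
  1_p_x = 0.993
  2_p_x = 0.975126
  3_p_x = 0.904917
e_x = 2.873


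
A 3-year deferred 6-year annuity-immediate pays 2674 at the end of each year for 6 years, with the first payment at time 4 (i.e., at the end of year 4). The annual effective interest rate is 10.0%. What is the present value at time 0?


PV at time 3 of the 6-year annuity-immediate:
a_n = 2674 * (1-(1+0.1)^(-6))/0.1 = 11645.9671
Discount back 3 years to time 0:
PV = 11645.9671 * (1+0.1)^(-3)
= 11645.9671 * 0.751315
= 8749.7875


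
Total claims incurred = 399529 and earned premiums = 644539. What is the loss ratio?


Loss ratio = claims / premiums
= 399529 / 644539
= 0.6199


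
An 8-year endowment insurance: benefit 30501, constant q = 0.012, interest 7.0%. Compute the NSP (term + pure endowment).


Term component = 2104.893
Pure endowment = 8_p_x * v^8 * benefit = 0.907937 * 0.582009 * 30501 = 16117.5644
NSP = 18222.4574


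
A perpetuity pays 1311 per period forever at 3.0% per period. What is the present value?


PV = PMT / i
= 1311 / 0.03
= 43700.0


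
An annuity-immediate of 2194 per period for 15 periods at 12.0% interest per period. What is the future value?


FV = PMT * ((1+i)^n - 1) / i
= 2194 * ((1.12)^15 - 1) / 0.12
= 2194 * (5.473566 - 1) / 0.12
= 81791.694


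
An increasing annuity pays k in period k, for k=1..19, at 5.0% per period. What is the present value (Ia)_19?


(Ia)_n = sum_{k=1}^{n} k * v^k, v = 1/(1+i)
v = 0.952381
Sum computed term by term:
(Ia)_19 = 103.4128


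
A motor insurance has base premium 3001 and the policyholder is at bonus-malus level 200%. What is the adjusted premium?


adjusted = base * BM_level / 100
= 3001 * 200 / 100
= 3001 * 2.0
= 6002.0


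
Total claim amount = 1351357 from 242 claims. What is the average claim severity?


severity = total / number
= 1351357 / 242
= 5584.1198


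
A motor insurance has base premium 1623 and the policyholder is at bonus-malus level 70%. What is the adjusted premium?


adjusted = base * BM_level / 100
= 1623 * 70 / 100
= 1623 * 0.7
= 1136.1


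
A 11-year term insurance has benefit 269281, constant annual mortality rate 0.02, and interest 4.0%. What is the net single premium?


NSP = benefit * sum_{k=0}^{n-1} k_p_x * q * v^(k+1)
With constant q=0.02, v=0.961538
Sum = 0.159953
NSP = 269281 * 0.159953
= 43072.41


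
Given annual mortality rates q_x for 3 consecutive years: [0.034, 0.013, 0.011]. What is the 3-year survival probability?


p_k = 1 - q_k for each year
Survival = product of (1 - q_k)
= 0.966 * 0.987 * 0.989
= 0.943


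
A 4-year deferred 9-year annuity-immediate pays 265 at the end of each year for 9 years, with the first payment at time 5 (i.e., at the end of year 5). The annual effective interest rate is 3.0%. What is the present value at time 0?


PV at time 4 of the 9-year annuity-immediate:
a_n = 265 * (1-(1+0.03)^(-9))/0.03 = 2063.3189
Discount back 4 years to time 0:
PV = 2063.3189 * (1+0.03)^(-4)
= 2063.3189 * 0.888487
= 1833.2321


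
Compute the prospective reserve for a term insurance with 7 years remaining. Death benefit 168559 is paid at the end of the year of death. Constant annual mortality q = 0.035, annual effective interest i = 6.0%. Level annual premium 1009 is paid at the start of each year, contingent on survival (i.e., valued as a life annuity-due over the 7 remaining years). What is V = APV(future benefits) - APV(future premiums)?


v = 1/(1+i) = 0.943396
APV(future benefits) per unit = sum_{k=0}^{6} k_p_x * q * v^(k+1) = 0.177482
APV(future benefits) = 168559 * 0.177482 = 29916.2024
Life annuity-due factor ä_{x:7} = sum_{k=0}^{6} k_p_x * v^k = 5.375172
APV(future premiums) = 1009 * 5.375172 = 5423.5482
V = 29916.2024 - 5423.5482
= 24492.6542


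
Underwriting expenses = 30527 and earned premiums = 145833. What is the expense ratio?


Expense ratio = expenses / premiums
= 30527 / 145833
= 0.2093


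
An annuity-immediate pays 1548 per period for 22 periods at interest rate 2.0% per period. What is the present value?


PV = PMT * (1 - (1+i)^(-n)) / i
= 1548 * (1 - (1+0.02)^(-22)) / 0.02
= 1548 * (1 - 0.646839) / 0.02
= 1548 * 17.658048
= 27334.6586


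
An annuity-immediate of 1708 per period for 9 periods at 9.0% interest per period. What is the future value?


FV = PMT * ((1+i)^n - 1) / i
= 1708 * ((1.09)^9 - 1) / 0.09
= 1708 * (2.171893 - 1) / 0.09
= 22239.9302


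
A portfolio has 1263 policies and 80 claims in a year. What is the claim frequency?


frequency = claims / policies
= 80 / 1263
= 0.0633


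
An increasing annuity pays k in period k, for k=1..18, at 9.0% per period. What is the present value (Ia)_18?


(Ia)_n = sum_{k=1}^{n} k * v^k, v = 1/(1+i)
v = 0.917431
Sum computed term by term:
(Ia)_18 = 63.6416


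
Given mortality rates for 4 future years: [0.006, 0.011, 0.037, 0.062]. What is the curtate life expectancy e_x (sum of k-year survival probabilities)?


e_x = sum_{k=1}^{n} k_p_x
k_p_x values:
  1_p_x = 0.994
  2_p_x = 0.983066
  3_p_x = 0.946693
  4_p_x = 0.887998
e_x = 3.8118


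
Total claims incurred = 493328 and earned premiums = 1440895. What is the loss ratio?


Loss ratio = claims / premiums
= 493328 / 1440895
= 0.3424


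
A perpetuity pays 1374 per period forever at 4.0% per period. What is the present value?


PV = PMT / i
= 1374 / 0.04
= 34350.0


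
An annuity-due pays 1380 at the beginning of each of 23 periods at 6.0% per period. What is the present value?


PV_due = PMT * (1-(1+i)^(-n))/i * (1+i)
PV_immediate = 16978.663
PV_due = 16978.663 * 1.06
= 17997.3828


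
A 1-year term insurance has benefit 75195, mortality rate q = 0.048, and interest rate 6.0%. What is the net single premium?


NSP = benefit * q * v
v = 1/(1+i) = 0.943396
NSP = 75195 * 0.048 * 0.943396
= 3405.0566


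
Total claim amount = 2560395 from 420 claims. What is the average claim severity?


severity = total / number
= 2560395 / 420
= 6096.1786


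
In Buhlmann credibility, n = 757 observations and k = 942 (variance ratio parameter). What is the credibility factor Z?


Z = n / (n + k)
= 757 / (757 + 942)
= 757 / 1699
= 0.4456


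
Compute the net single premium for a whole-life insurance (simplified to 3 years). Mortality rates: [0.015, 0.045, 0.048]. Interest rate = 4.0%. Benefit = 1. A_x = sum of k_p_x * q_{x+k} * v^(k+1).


v = 0.961538
Year 0: k_p_x=1.0, q=0.015, term=0.014423
Year 1: k_p_x=0.985, q=0.045, term=0.040981
Year 2: k_p_x=0.940675, q=0.048, term=0.04014
A_x = 0.0955


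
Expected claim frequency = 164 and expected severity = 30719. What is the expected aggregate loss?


E[S] = E[N] * E[X]
= 164 * 30719
= 5.0379e+06


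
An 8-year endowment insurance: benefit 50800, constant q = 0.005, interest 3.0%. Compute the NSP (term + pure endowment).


Term component = 1753.4711
Pure endowment = 8_p_x * v^8 * benefit = 0.960693 * 0.789409 * 50800 = 38525.702
NSP = 40279.1731


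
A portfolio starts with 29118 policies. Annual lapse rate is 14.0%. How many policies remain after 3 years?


remaining = initial * (1 - lapse)^years
= 29118 * (1 - 0.14)^3
= 29118 * 0.636056
= 18520.6786


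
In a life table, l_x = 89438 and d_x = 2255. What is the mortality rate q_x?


q_x = d_x / l_x
= 2255 / 89438
= 0.0252


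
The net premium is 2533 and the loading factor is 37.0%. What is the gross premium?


Gross = net * (1 + loading)
= 2533 * (1 + 0.37)
= 2533 * 1.37
= 3470.21


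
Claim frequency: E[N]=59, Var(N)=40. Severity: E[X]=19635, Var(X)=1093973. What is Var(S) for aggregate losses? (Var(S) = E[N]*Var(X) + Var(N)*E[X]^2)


Var(S) = E[N]*Var(X) + Var(N)*E[X]^2
= 59*1093973 + 40*19635^2
= 64544407 + 15421329000
= 1.5486e+10


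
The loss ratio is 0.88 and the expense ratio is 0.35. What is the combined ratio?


Combined ratio = loss ratio + expense ratio
= 0.88 + 0.35
= 1.23


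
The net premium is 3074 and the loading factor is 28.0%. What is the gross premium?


Gross = net * (1 + loading)
= 3074 * (1 + 0.28)
= 3074 * 1.28
= 3934.72


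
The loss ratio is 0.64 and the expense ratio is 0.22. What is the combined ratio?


Combined ratio = loss ratio + expense ratio
= 0.64 + 0.22
= 0.86


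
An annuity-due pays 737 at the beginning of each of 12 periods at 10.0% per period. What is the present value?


PV_due = PMT * (1-(1+i)^(-n))/i * (1+i)
PV_immediate = 5021.6909
PV_due = 5021.6909 * 1.1
= 5523.86


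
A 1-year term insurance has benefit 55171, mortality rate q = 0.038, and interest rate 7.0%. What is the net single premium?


NSP = benefit * q * v
v = 1/(1+i) = 0.934579
NSP = 55171 * 0.038 * 0.934579
= 1959.3439


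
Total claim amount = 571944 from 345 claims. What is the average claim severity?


severity = total / number
= 571944 / 345
= 1657.8087


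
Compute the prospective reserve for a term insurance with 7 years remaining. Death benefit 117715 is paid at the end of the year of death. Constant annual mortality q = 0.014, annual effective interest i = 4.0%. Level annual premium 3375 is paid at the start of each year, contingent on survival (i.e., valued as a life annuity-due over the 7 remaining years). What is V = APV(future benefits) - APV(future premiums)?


v = 1/(1+i) = 0.961538
APV(future benefits) per unit = sum_{k=0}^{6} k_p_x * q * v^(k+1) = 0.080759
APV(future benefits) = 117715 * 0.080759 = 9506.5237
Life annuity-due factor ä_{x:7} = sum_{k=0}^{6} k_p_x * v^k = 5.999226
APV(future premiums) = 3375 * 5.999226 = 20247.3882
V = 9506.5237 - 20247.3882
= -10740.8645


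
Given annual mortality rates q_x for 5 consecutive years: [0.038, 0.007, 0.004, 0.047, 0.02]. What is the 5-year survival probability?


p_k = 1 - q_k for each year
Survival = product of (1 - q_k)
= 0.962 * 0.993 * 0.996 * 0.953 * 0.98
= 0.8886


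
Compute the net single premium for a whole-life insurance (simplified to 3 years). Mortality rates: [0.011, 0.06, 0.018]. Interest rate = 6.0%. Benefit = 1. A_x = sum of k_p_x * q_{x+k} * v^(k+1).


v = 0.943396
Year 0: k_p_x=1.0, q=0.011, term=0.010377
Year 1: k_p_x=0.989, q=0.06, term=0.052812
Year 2: k_p_x=0.92966, q=0.018, term=0.01405
A_x = 0.0772


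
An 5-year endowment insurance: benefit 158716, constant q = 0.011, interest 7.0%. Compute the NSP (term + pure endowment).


Term component = 7013.1361
Pure endowment = 5_p_x * v^5 * benefit = 0.946197 * 0.712986 * 158716 = 107073.8156
NSP = 114086.9518


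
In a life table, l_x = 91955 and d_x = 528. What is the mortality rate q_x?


q_x = d_x / l_x
= 528 / 91955
= 0.0057


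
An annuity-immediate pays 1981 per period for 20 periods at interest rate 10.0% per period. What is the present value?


PV = PMT * (1 - (1+i)^(-n)) / i
= 1981 * (1 - (1+0.1)^(-20)) / 0.1
= 1981 * (1 - 0.148644) / 0.1
= 1981 * 8.513564
= 16865.3697


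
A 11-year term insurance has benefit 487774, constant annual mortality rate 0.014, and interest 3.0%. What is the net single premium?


NSP = benefit * sum_{k=0}^{n-1} k_p_x * q * v^(k+1)
With constant q=0.014, v=0.970874
Sum = 0.121342
NSP = 487774 * 0.121342
= 59187.6945


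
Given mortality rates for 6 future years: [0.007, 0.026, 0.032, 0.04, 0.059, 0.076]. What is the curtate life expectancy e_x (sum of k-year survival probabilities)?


e_x = sum_{k=1}^{n} k_p_x
k_p_x values:
  1_p_x = 0.993
  2_p_x = 0.967182
  3_p_x = 0.936232
  4_p_x = 0.898783
  5_p_x = 0.845755
  6_p_x = 0.781477
e_x = 5.4224


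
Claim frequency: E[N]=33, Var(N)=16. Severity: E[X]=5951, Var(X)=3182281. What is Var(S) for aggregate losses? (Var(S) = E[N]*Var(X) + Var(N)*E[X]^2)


Var(S) = E[N]*Var(X) + Var(N)*E[X]^2
= 33*3182281 + 16*5951^2
= 105015273 + 566630416
= 6.7165e+08


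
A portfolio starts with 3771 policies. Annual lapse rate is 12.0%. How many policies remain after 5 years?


remaining = initial * (1 - lapse)^years
= 3771 * (1 - 0.12)^5
= 3771 * 0.527732
= 1990.0771


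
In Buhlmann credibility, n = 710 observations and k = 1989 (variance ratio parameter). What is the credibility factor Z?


Z = n / (n + k)
= 710 / (710 + 1989)
= 710 / 2699
= 0.2631


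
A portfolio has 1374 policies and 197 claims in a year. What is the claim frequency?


frequency = claims / policies
= 197 / 1374
= 0.1434


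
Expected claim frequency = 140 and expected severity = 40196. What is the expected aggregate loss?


E[S] = E[N] * E[X]
= 140 * 40196
= 5.6274e+06


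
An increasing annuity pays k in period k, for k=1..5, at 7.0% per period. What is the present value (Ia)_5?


(Ia)_n = sum_{k=1}^{n} k * v^k, v = 1/(1+i)
v = 0.934579
Sum computed term by term:
(Ia)_5 = 11.7469


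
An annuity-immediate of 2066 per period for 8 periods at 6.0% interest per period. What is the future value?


FV = PMT * ((1+i)^n - 1) / i
= 2066 * ((1.06)^8 - 1) / 0.06
= 2066 * (1.593848 - 1) / 0.06
= 20448.1687


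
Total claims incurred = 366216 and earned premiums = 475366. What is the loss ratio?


Loss ratio = claims / premiums
= 366216 / 475366
= 0.7704


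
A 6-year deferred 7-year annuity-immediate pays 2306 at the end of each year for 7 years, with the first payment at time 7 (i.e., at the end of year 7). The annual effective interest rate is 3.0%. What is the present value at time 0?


PV at time 6 of the 7-year annuity-immediate:
a_n = 2306 * (1-(1+0.03)^(-7))/0.03 = 14367.0325
Discount back 6 years to time 0:
PV = 14367.0325 * (1+0.03)^(-6)
= 14367.0325 * 0.837484
= 12032.1635


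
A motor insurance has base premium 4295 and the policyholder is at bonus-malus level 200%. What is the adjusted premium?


adjusted = base * BM_level / 100
= 4295 * 200 / 100
= 4295 * 2.0
= 8590.0


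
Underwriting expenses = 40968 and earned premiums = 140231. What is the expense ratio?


Expense ratio = expenses / premiums
= 40968 / 140231
= 0.2921


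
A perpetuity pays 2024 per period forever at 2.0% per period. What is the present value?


PV = PMT / i
= 2024 / 0.02
= 101200.0


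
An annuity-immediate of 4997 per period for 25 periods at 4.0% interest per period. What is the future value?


FV = PMT * ((1+i)^n - 1) / i
= 4997 * ((1.04)^25 - 1) / 0.04
= 4997 * (2.665836 - 1) / 0.04
= 208104.6037


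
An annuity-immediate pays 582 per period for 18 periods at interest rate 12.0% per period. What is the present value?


PV = PMT * (1 - (1+i)^(-n)) / i
= 582 * (1 - (1+0.12)^(-18)) / 0.12
= 582 * (1 - 0.13004) / 0.12
= 582 * 7.24967
= 4219.308


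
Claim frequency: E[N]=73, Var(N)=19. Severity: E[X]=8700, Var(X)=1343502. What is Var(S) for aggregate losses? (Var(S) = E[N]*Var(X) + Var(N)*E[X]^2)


Var(S) = E[N]*Var(X) + Var(N)*E[X]^2
= 73*1343502 + 19*8700^2
= 98075646 + 1438110000
= 1.5362e+09


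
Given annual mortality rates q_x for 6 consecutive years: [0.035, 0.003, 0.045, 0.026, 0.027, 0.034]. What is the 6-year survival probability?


p_k = 1 - q_k for each year
Survival = product of (1 - q_k)
= 0.965 * 0.997 * 0.955 * 0.974 * 0.973 * 0.966
= 0.8412


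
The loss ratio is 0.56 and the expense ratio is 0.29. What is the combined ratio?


Combined ratio = loss ratio + expense ratio
= 0.56 + 0.29
= 0.85


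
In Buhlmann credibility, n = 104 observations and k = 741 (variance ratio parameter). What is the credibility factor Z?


Z = n / (n + k)
= 104 / (104 + 741)
= 104 / 845
= 0.1231


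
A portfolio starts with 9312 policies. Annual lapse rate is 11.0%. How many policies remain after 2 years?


remaining = initial * (1 - lapse)^years
= 9312 * (1 - 0.11)^2
= 9312 * 0.7921
= 7376.0352


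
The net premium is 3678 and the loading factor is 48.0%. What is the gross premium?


Gross = net * (1 + loading)
= 3678 * (1 + 0.48)
= 3678 * 1.48
= 5443.44


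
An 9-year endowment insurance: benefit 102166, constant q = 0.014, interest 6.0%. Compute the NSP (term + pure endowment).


Term component = 9251.4499
Pure endowment = 9_p_x * v^9 * benefit = 0.88083 * 0.591898 * 102166 = 53265.4791
NSP = 62516.929


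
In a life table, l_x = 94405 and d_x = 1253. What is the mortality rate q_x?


q_x = d_x / l_x
= 1253 / 94405
= 0.0133


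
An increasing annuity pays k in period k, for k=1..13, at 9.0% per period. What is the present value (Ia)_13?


(Ia)_n = sum_{k=1}^{n} k * v^k, v = 1/(1+i)
v = 0.917431
Sum computed term by term:
(Ia)_13 = 43.56


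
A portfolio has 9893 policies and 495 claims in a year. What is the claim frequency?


frequency = claims / policies
= 495 / 9893
= 0.05


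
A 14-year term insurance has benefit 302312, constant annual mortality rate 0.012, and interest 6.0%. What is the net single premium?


NSP = benefit * sum_{k=0}^{n-1} k_p_x * q * v^(k+1)
With constant q=0.012, v=0.943396
Sum = 0.104413
NSP = 302312 * 0.104413
= 31565.3495


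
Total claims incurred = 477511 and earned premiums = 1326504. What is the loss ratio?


Loss ratio = claims / premiums
= 477511 / 1326504
= 0.36


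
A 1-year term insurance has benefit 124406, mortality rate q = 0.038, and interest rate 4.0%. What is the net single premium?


NSP = benefit * q * v
v = 1/(1+i) = 0.961538
NSP = 124406 * 0.038 * 0.961538
= 4545.6038


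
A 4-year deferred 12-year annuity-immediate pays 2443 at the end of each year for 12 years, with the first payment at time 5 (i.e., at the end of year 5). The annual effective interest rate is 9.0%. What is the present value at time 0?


PV at time 4 of the 12-year annuity-immediate:
a_n = 2443 * (1-(1+0.09)^(-12))/0.09 = 17493.6519
Discount back 4 years to time 0:
PV = 17493.6519 * (1+0.09)^(-4)
= 17493.6519 * 0.708425
= 12392.944


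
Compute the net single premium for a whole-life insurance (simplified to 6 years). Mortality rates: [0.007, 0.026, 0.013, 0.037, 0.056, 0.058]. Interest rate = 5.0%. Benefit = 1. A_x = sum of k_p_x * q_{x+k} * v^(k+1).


v = 0.952381
Year 0: k_p_x=1.0, q=0.007, term=0.006667
Year 1: k_p_x=0.993, q=0.026, term=0.023418
Year 2: k_p_x=0.967182, q=0.013, term=0.010861
Year 3: k_p_x=0.954609, q=0.037, term=0.029058
Year 4: k_p_x=0.919288, q=0.056, term=0.040336
Year 5: k_p_x=0.867808, q=0.058, term=0.037559
A_x = 0.1479


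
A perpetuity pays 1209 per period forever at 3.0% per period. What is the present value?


PV = PMT / i
= 1209 / 0.03
= 40300.0


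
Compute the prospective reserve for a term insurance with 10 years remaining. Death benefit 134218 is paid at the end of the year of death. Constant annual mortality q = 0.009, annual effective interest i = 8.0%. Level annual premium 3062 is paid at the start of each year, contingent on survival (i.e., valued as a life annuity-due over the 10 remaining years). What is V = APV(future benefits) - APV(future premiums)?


v = 1/(1+i) = 0.925926
APV(future benefits) per unit = sum_{k=0}^{9} k_p_x * q * v^(k+1) = 0.058333
APV(future benefits) = 134218 * 0.058333 = 7829.2968
Life annuity-due factor ä_{x:10} = sum_{k=0}^{9} k_p_x * v^k = 6.999923
APV(future premiums) = 3062 * 6.999923 = 21433.763
V = 7829.2968 - 21433.763
= -13604.4663


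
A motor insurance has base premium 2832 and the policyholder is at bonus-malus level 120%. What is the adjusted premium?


adjusted = base * BM_level / 100
= 2832 * 120 / 100
= 2832 * 1.2
= 3398.4


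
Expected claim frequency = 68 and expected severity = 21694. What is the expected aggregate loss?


E[S] = E[N] * E[X]
= 68 * 21694
= 1.4752e+06
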